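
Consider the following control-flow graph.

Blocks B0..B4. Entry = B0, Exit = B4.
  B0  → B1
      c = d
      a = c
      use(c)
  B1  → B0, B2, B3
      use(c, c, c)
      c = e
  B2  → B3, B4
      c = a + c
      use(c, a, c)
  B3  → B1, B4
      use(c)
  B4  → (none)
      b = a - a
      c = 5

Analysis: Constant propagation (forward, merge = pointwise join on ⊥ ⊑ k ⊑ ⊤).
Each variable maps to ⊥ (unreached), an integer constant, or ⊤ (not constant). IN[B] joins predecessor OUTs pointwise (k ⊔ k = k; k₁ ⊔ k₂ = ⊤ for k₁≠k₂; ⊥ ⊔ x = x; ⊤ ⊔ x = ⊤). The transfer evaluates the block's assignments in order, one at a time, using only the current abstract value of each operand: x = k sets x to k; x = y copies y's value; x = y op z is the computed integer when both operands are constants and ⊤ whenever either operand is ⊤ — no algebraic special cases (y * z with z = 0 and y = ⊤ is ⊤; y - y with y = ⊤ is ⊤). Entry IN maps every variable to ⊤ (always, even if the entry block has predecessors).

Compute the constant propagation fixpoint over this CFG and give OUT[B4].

Answer: {a: ⊤, b: ⊤, c: 5, d: ⊤, e: ⊤, f: ⊤}

Working:
Fixpoint table:
  B0:  IN=(all ⊤)  OUT=(all ⊤)
  B1:  IN=(all ⊤)  OUT=(all ⊤)
  B2:  IN=(all ⊤)  OUT=(all ⊤)
  B3:  IN=(all ⊤)  OUT=(all ⊤)
  B4:  IN=(all ⊤)  OUT={c:5; rest ⊤}

Merge at B4: IN[B4] = OUT[B2] ⊔ OUT[B3] = {a: ⊤, b: ⊤, c: ⊤, d: ⊤, e: ⊤, f: ⊤}
Applying B4's transfer function to that IN value gives OUT[B4] (row B4 above).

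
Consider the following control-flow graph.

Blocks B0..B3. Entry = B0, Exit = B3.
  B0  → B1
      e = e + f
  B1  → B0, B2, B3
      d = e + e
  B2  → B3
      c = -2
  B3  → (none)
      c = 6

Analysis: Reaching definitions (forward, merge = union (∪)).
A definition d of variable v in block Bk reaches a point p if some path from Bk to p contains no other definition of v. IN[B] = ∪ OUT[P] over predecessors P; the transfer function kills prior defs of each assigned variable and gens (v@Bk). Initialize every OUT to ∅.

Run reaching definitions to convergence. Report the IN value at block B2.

Converged values:
  B0:   IN={d@B1, e@B0}   OUT={d@B1, e@B0}
  B1:   IN={d@B1, e@B0}   OUT={d@B1, e@B0}
  B2:   IN={d@B1, e@B0}   OUT={c@B2, d@B1, e@B0}
  B3:   IN={c@B2, d@B1, e@B0}   OUT={c@B3, d@B1, e@B0}

Merge at B2: IN[B2] = OUT[B1] = {d@B1, e@B0}

Answer: {d@B1, e@B0}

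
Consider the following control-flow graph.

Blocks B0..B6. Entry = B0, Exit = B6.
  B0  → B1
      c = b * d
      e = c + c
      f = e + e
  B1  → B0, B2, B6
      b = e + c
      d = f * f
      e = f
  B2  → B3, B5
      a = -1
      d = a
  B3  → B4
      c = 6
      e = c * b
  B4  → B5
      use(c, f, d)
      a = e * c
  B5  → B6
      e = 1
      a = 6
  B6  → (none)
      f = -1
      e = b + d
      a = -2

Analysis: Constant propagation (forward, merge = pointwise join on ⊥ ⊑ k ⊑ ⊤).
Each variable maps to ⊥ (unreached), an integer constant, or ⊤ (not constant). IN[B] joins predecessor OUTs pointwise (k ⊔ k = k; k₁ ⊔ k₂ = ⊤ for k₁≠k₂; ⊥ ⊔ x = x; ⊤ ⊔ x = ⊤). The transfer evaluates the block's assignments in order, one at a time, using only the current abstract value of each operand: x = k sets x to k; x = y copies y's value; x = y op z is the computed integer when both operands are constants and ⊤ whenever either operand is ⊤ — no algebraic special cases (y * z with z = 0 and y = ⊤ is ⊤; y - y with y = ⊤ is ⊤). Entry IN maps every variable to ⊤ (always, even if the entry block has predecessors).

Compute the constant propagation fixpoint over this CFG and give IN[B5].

Per-block solution:
  B0: | IN=(all ⊤) | OUT=(all ⊤)
  B1: | IN=(all ⊤) | OUT=(all ⊤)
  B2: | IN=(all ⊤) | OUT={a:-1, d:-1; rest ⊤}
  B3: | IN={a:-1, d:-1; rest ⊤} | OUT={a:-1, c:6, d:-1; rest ⊤}
  B4: | IN={a:-1, c:6, d:-1; rest ⊤} | OUT={c:6, d:-1; rest ⊤}
  B5: | IN={d:-1; rest ⊤} | OUT={a:6, d:-1, e:1; rest ⊤}
  B6: | IN=(all ⊤) | OUT={a:-2, f:-1; rest ⊤}

Merge at B5: IN[B5] = OUT[B2] ⊔ OUT[B4] = {a: ⊤, b: ⊤, c: ⊤, d: -1, e: ⊤, f: ⊤}

Answer: {a: ⊤, b: ⊤, c: ⊤, d: -1, e: ⊤, f: ⊤}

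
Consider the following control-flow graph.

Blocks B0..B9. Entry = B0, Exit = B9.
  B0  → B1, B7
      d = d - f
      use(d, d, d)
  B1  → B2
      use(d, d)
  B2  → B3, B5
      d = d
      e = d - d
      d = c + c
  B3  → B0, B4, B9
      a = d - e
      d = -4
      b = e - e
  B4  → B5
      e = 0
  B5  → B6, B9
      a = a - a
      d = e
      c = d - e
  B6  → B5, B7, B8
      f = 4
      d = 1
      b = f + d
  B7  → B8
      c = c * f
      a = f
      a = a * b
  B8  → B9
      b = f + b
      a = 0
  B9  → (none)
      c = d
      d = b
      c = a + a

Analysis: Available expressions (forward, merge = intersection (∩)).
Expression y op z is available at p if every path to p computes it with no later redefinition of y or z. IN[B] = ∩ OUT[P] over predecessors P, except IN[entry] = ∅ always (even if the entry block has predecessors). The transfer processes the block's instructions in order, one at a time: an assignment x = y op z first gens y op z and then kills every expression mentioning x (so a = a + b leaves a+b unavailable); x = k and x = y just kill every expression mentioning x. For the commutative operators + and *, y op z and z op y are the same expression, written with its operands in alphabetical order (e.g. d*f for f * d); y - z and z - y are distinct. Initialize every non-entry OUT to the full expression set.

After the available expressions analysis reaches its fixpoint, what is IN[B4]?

Answer: {c+c, e-e}

Trace:
Fixpoint table:
  B0: | IN={} | OUT={}
  B1: | IN={} | OUT={}
  B2: | IN={} | OUT={c+c}
  B3: | IN={c+c} | OUT={c+c, e-e}
  B4: | IN={c+c, e-e} | OUT={c+c}
  B5: | IN={} | OUT={d-e}
  B6: | IN={d-e} | OUT={d+f}
  B7: | IN={} | OUT={}
  B8: | IN={} | OUT={}
  B9: | IN={} | OUT={a+a}

Merge at B4: IN[B4] = OUT[B3] = {c+c, e-e}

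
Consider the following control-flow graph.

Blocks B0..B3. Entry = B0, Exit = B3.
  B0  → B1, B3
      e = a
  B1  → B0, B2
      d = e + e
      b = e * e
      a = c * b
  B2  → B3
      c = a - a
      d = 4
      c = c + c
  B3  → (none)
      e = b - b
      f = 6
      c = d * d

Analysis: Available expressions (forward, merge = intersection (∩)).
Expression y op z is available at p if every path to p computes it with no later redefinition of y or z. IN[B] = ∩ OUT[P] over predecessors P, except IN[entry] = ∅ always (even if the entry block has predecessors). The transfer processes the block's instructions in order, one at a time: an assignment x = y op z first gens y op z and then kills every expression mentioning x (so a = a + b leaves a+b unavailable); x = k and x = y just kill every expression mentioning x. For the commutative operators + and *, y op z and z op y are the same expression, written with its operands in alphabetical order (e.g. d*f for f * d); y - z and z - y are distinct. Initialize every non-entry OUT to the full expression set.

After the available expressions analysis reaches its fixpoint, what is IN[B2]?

Answer: {b*c, e*e, e+e}

Derivation:
Fixpoint table:
  B0: | IN={} | OUT={}
  B1: | IN={} | OUT={b*c, e*e, e+e}
  B2: | IN={b*c, e*e, e+e} | OUT={a-a, e*e, e+e}
  B3: | IN={} | OUT={b-b, d*d}

Merge at B2: IN[B2] = OUT[B1] = {b*c, e*e, e+e}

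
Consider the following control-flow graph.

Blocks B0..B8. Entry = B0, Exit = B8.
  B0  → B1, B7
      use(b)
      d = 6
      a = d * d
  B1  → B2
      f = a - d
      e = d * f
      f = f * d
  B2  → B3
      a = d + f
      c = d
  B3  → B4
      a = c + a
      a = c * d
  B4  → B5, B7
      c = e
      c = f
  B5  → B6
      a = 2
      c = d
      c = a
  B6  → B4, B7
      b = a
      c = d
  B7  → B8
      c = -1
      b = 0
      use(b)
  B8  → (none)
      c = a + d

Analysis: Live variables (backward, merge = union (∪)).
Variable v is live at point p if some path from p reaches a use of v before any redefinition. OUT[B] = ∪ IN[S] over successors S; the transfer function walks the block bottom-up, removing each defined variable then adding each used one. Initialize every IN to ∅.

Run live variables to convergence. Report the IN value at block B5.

Answer: {d, e, f}

Working:
Converged values:
  B0:   IN={b}   OUT={a, d}
  B1:   IN={a, d}   OUT={d, e, f}
  B2:   IN={d, e, f}   OUT={a, c, d, e, f}
  B3:   IN={a, c, d, e, f}   OUT={a, d, e, f}
  B4:   IN={a, d, e, f}   OUT={a, d, e, f}
  B5:   IN={d, e, f}   OUT={a, d, e, f}
  B6:   IN={a, d, e, f}   OUT={a, d, e, f}
  B7:   IN={a, d}   OUT={a, d}
  B8:   IN={a, d}   OUT={}

Merge at B5: OUT[B5] = IN[B6] = {a, d, e, f}
Applying B5's transfer function to that OUT value gives IN[B5] (row B5 above).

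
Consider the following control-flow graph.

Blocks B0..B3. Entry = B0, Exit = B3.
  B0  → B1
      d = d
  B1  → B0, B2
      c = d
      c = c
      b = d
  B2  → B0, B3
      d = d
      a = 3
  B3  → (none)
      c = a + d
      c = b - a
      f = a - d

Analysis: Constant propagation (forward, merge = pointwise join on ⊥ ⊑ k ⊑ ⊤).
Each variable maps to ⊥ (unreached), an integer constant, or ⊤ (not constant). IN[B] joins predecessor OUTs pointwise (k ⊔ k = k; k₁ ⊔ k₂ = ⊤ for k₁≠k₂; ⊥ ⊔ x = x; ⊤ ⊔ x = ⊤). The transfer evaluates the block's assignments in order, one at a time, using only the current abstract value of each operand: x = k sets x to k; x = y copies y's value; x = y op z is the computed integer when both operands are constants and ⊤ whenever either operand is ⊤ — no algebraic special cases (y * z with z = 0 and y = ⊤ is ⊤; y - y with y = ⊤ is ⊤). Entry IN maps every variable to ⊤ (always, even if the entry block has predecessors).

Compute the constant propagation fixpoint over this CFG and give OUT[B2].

Per-block solution:
  B0:   IN=(all ⊤)   OUT=(all ⊤)
  B1:   IN=(all ⊤)   OUT=(all ⊤)
  B2:   IN=(all ⊤)   OUT={a:3; rest ⊤}
  B3:   IN={a:3; rest ⊤}   OUT={a:3; rest ⊤}

Merge at B2: IN[B2] = OUT[B1] = {a: ⊤, b: ⊤, c: ⊤, d: ⊤, e: ⊤, f: ⊤}
Applying B2's transfer function to that IN value gives OUT[B2] (row B2 above).

Answer: {a: 3, b: ⊤, c: ⊤, d: ⊤, e: ⊤, f: ⊤}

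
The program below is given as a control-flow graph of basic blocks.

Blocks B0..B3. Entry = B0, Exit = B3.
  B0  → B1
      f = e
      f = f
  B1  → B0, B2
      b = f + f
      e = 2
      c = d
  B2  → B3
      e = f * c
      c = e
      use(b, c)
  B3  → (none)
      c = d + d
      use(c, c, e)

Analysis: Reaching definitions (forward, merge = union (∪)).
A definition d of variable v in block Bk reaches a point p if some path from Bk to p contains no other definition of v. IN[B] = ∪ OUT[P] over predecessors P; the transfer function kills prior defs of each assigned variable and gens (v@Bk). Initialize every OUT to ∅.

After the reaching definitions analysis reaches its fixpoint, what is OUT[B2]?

Answer: {b@B1, c@B2, e@B2, f@B0}

Derivation:
Converged values:
  B0:  IN={b@B1, c@B1, e@B1, f@B0}  OUT={b@B1, c@B1, e@B1, f@B0}
  B1:  IN={b@B1, c@B1, e@B1, f@B0}  OUT={b@B1, c@B1, e@B1, f@B0}
  B2:  IN={b@B1, c@B1, e@B1, f@B0}  OUT={b@B1, c@B2, e@B2, f@B0}
  B3:  IN={b@B1, c@B2, e@B2, f@B0}  OUT={b@B1, c@B3, e@B2, f@B0}

Merge at B2: IN[B2] = OUT[B1] = {b@B1, c@B1, e@B1, f@B0}
Applying B2's transfer function to that IN value gives OUT[B2] (row B2 above).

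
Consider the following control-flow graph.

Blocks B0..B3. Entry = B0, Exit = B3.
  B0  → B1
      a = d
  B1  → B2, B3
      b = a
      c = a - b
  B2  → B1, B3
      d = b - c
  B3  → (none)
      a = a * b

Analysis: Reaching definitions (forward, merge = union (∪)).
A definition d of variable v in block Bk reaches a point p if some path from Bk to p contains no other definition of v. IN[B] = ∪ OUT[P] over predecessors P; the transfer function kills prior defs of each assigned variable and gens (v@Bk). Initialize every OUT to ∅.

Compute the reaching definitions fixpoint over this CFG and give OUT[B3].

Converged values:
  B0:   IN={}   OUT={a@B0}
  B1:   IN={a@B0, b@B1, c@B1, d@B2}   OUT={a@B0, b@B1, c@B1, d@B2}
  B2:   IN={a@B0, b@B1, c@B1, d@B2}   OUT={a@B0, b@B1, c@B1, d@B2}
  B3:   IN={a@B0, b@B1, c@B1, d@B2}   OUT={a@B3, b@B1, c@B1, d@B2}

Merge at B3: IN[B3] = OUT[B1] ⊔ OUT[B2] = {a@B0, b@B1, c@B1, d@B2}
Applying B3's transfer function to that IN value gives OUT[B3] (row B3 above).

Answer: {a@B3, b@B1, c@B1, d@B2}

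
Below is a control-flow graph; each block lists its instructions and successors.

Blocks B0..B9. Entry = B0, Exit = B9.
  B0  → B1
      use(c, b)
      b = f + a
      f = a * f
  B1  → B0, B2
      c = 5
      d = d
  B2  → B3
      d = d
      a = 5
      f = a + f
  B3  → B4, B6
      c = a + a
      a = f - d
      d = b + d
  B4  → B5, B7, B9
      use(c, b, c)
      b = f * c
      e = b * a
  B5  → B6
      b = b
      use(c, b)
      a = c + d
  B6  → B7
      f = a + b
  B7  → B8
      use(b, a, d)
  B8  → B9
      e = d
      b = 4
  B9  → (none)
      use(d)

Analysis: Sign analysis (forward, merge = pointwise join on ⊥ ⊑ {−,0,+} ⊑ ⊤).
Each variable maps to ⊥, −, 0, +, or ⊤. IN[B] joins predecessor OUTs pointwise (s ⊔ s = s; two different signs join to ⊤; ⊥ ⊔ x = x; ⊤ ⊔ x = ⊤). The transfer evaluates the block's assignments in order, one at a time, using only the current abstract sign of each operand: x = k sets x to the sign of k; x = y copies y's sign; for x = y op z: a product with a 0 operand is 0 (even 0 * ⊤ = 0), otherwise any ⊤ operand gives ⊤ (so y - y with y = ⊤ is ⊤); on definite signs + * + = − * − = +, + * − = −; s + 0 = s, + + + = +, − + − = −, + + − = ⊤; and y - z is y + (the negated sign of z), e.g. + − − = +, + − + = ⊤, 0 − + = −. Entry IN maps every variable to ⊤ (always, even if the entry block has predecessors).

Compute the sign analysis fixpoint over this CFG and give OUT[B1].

Answer: {a: ⊤, b: ⊤, c: +, d: ⊤, e: ⊤, f: ⊤}

Derivation:
Fixpoint table:
  B0:  IN=(all ⊤)  OUT=(all ⊤)
  B1:  IN=(all ⊤)  OUT={c:+; rest ⊤}
  B2:  IN={c:+; rest ⊤}  OUT={a:+, c:+; rest ⊤}
  B3:  IN={a:+, c:+; rest ⊤}  OUT={c:+; rest ⊤}
  B4:  IN={c:+; rest ⊤}  OUT={c:+; rest ⊤}
  B5:  IN={c:+; rest ⊤}  OUT={c:+; rest ⊤}
  B6:  IN={c:+; rest ⊤}  OUT={c:+; rest ⊤}
  B7:  IN={c:+; rest ⊤}  OUT={c:+; rest ⊤}
  B8:  IN={c:+; rest ⊤}  OUT={b:+, c:+; rest ⊤}
  B9:  IN={c:+; rest ⊤}  OUT={c:+; rest ⊤}

Merge at B1: IN[B1] = OUT[B0] = {a: ⊤, b: ⊤, c: ⊤, d: ⊤, e: ⊤, f: ⊤}
Applying B1's transfer function to that IN value gives OUT[B1] (row B1 above).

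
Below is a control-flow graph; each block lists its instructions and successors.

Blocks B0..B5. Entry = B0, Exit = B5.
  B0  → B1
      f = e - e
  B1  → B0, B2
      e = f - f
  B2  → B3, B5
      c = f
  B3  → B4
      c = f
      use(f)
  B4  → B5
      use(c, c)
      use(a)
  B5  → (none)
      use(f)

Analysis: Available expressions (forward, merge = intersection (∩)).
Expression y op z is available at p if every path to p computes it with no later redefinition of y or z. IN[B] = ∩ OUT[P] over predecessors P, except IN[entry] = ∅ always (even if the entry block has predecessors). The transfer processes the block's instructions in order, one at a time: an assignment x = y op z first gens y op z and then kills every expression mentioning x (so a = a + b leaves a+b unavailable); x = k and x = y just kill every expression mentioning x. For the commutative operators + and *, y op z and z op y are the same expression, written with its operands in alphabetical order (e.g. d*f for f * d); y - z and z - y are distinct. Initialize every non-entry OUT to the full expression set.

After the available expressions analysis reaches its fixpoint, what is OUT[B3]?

Answer: {f-f}

Trace:
Fixpoint table:
  B0:  IN={}  OUT={e-e}
  B1:  IN={e-e}  OUT={f-f}
  B2:  IN={f-f}  OUT={f-f}
  B3:  IN={f-f}  OUT={f-f}
  B4:  IN={f-f}  OUT={f-f}
  B5:  IN={f-f}  OUT={f-f}

Merge at B3: IN[B3] = OUT[B2] = {f-f}
Applying B3's transfer function to that IN value gives OUT[B3] (row B3 above).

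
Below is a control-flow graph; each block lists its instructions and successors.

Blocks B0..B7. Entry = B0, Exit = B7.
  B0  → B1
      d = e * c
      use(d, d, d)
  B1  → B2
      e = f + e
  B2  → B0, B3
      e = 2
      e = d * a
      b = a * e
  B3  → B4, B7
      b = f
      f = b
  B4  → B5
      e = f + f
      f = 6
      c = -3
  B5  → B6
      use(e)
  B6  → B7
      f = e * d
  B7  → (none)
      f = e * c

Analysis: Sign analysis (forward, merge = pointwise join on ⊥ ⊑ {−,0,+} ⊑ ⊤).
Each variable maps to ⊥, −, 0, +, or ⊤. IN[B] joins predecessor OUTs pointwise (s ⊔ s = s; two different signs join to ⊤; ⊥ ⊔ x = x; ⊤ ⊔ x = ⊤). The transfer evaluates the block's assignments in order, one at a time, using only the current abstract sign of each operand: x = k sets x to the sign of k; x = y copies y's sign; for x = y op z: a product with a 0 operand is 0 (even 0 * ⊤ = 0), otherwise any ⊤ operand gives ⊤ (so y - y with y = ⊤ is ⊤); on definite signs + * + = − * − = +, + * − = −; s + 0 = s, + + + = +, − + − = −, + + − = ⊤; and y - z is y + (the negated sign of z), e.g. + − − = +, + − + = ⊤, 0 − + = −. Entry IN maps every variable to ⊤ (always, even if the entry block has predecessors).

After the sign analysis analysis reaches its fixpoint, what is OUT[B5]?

Per-block solution:
  B0: | IN=(all ⊤) | OUT=(all ⊤)
  B1: | IN=(all ⊤) | OUT=(all ⊤)
  B2: | IN=(all ⊤) | OUT=(all ⊤)
  B3: | IN=(all ⊤) | OUT=(all ⊤)
  B4: | IN=(all ⊤) | OUT={c:-, f:+; rest ⊤}
  B5: | IN={c:-, f:+; rest ⊤} | OUT={c:-, f:+; rest ⊤}
  B6: | IN={c:-, f:+; rest ⊤} | OUT={c:-; rest ⊤}
  B7: | IN=(all ⊤) | OUT=(all ⊤)

Merge at B5: IN[B5] = OUT[B4] = {a: ⊤, b: ⊤, c: -, d: ⊤, e: ⊤, f: +}
Applying B5's transfer function to that IN value gives OUT[B5] (row B5 above).

Answer: {a: ⊤, b: ⊤, c: -, d: ⊤, e: ⊤, f: +}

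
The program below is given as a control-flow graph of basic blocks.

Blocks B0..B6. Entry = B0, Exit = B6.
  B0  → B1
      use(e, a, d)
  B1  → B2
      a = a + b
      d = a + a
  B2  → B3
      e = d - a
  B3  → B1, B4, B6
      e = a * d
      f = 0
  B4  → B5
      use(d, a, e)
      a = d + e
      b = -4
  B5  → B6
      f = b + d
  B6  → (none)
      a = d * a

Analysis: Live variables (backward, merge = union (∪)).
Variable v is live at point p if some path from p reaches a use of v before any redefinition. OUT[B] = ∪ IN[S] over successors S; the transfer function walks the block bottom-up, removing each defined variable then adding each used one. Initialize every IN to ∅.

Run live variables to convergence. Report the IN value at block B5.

Answer: {a, b, d}

Derivation:
Per-block solution:
  B0:  IN={a, b, d, e}  OUT={a, b}
  B1:  IN={a, b}  OUT={a, b, d}
  B2:  IN={a, b, d}  OUT={a, b, d}
  B3:  IN={a, b, d}  OUT={a, b, d, e}
  B4:  IN={a, d, e}  OUT={a, b, d}
  B5:  IN={a, b, d}  OUT={a, d}
  B6:  IN={a, d}  OUT={}

Merge at B5: OUT[B5] = IN[B6] = {a, d}
Applying B5's transfer function to that OUT value gives IN[B5] (row B5 above).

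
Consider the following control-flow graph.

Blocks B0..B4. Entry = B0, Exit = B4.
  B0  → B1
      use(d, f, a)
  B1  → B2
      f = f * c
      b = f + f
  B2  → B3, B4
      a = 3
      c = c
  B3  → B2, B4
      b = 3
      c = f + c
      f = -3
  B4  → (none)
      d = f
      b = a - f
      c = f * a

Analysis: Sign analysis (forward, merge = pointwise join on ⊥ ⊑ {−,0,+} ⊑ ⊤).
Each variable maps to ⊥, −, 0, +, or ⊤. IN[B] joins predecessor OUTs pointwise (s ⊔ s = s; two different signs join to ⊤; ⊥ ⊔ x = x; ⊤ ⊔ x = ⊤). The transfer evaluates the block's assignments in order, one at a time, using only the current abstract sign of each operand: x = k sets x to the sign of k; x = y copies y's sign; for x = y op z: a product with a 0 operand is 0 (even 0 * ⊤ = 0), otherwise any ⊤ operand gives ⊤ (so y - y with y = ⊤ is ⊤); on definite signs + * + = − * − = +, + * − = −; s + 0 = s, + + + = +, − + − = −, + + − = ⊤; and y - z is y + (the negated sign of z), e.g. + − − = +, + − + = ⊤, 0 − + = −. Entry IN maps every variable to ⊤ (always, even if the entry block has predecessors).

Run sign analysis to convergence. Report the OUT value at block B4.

Answer: {a: +, b: ⊤, c: ⊤, d: ⊤, e: ⊤, f: ⊤}

Derivation:
Converged values:
  B0:  IN=(all ⊤)  OUT=(all ⊤)
  B1:  IN=(all ⊤)  OUT=(all ⊤)
  B2:  IN=(all ⊤)  OUT={a:+; rest ⊤}
  B3:  IN={a:+; rest ⊤}  OUT={a:+, b:+, f:-; rest ⊤}
  B4:  IN={a:+; rest ⊤}  OUT={a:+; rest ⊤}

Merge at B4: IN[B4] = OUT[B2] ⊔ OUT[B3] = {a: +, b: ⊤, c: ⊤, d: ⊤, e: ⊤, f: ⊤}
Applying B4's transfer function to that IN value gives OUT[B4] (row B4 above).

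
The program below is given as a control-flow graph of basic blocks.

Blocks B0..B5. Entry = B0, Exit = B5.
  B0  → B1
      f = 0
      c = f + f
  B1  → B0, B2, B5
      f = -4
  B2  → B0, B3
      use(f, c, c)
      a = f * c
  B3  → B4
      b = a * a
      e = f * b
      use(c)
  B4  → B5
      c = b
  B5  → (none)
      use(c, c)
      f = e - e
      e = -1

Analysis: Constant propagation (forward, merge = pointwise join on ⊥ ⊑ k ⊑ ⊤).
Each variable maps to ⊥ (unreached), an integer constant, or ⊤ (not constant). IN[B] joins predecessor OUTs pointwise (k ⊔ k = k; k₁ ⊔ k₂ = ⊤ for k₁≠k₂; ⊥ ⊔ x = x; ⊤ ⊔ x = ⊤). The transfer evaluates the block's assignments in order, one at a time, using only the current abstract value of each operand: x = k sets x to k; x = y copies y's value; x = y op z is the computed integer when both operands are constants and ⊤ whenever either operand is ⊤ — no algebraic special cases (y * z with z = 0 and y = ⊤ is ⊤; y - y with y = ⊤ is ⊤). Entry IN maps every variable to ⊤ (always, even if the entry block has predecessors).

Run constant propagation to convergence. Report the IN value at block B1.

Per-block solution:
  B0:  IN=(all ⊤)  OUT={c:0, f:0; rest ⊤}
  B1:  IN={c:0, f:0; rest ⊤}  OUT={c:0, f:-4; rest ⊤}
  B2:  IN={c:0, f:-4; rest ⊤}  OUT={a:0, c:0, f:-4; rest ⊤}
  B3:  IN={a:0, c:0, f:-4; rest ⊤}  OUT={a:0, b:0, c:0, e:0, f:-4; rest ⊤}
  B4:  IN={a:0, b:0, c:0, e:0, f:-4; rest ⊤}  OUT={a:0, b:0, c:0, e:0, f:-4; rest ⊤}
  B5:  IN={c:0, f:-4; rest ⊤}  OUT={c:0, e:-1; rest ⊤}

Merge at B1: IN[B1] = OUT[B0] = {a: ⊤, b: ⊤, c: 0, d: ⊤, e: ⊤, f: 0}

Answer: {a: ⊤, b: ⊤, c: 0, d: ⊤, e: ⊤, f: 0}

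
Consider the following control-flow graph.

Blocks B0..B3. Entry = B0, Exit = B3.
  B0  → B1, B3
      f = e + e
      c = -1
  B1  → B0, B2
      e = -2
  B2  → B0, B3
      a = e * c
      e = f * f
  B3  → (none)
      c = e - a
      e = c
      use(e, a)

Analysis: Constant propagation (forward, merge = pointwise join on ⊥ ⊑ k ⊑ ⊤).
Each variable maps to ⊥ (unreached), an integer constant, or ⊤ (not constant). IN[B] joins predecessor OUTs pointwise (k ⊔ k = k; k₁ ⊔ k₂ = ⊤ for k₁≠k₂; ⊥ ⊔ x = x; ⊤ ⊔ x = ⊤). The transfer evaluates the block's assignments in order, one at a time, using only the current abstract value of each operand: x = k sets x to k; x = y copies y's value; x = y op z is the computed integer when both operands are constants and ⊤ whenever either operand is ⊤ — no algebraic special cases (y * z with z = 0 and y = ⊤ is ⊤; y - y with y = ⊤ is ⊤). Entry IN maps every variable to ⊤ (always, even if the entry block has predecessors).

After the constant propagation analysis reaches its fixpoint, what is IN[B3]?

Answer: {a: ⊤, b: ⊤, c: -1, d: ⊤, e: ⊤, f: ⊤}

Derivation:
Converged values:
  B0: | IN=(all ⊤) | OUT={c:-1; rest ⊤}
  B1: | IN={c:-1; rest ⊤} | OUT={c:-1, e:-2; rest ⊤}
  B2: | IN={c:-1, e:-2; rest ⊤} | OUT={a:2, c:-1; rest ⊤}
  B3: | IN={c:-1; rest ⊤} | OUT=(all ⊤)

Merge at B3: IN[B3] = OUT[B0] ⊔ OUT[B2] = {a: ⊤, b: ⊤, c: -1, d: ⊤, e: ⊤, f: ⊤}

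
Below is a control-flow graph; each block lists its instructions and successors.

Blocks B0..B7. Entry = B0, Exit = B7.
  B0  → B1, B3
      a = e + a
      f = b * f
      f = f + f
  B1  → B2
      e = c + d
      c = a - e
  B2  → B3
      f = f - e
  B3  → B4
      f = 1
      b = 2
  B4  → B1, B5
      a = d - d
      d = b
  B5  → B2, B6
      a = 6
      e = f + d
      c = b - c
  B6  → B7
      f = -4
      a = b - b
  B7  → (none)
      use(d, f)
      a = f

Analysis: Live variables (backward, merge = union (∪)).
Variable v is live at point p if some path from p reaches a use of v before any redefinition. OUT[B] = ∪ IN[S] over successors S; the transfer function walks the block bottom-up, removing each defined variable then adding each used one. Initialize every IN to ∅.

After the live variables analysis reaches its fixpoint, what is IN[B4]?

Answer: {b, c, d, f}

Working:
Fixpoint table:
  B0:  IN={a, b, c, d, e, f}  OUT={a, c, d, f}
  B1:  IN={a, c, d, f}  OUT={c, d, e, f}
  B2:  IN={c, d, e, f}  OUT={c, d}
  B3:  IN={c, d}  OUT={b, c, d, f}
  B4:  IN={b, c, d, f}  OUT={a, b, c, d, f}
  B5:  IN={b, c, d, f}  OUT={b, c, d, e, f}
  B6:  IN={b, d}  OUT={d, f}
  B7:  IN={d, f}  OUT={}

Merge at B4: OUT[B4] = IN[B1] ⊔ IN[B5] = {a, b, c, d, f}
Applying B4's transfer function to that OUT value gives IN[B4] (row B4 above).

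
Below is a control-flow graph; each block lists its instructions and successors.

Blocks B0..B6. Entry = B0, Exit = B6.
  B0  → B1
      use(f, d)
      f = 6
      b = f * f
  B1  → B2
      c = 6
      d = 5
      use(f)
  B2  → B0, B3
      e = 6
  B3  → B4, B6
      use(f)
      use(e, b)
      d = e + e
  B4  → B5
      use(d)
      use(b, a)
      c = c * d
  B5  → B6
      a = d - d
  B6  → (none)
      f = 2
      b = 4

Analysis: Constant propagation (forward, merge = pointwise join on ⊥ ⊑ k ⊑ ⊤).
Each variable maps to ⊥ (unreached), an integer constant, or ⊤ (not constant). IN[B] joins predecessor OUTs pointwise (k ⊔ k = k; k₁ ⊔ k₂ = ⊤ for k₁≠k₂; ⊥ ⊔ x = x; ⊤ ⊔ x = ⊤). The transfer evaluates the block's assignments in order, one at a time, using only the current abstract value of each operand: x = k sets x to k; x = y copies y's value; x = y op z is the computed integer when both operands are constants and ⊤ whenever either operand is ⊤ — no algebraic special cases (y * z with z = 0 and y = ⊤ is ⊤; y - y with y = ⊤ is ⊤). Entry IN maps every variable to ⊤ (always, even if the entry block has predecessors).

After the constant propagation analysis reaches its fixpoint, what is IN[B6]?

Fixpoint table:
  B0: | IN=(all ⊤) | OUT={b:36, f:6; rest ⊤}
  B1: | IN={b:36, f:6; rest ⊤} | OUT={b:36, c:6, d:5, f:6; rest ⊤}
  B2: | IN={b:36, c:6, d:5, f:6; rest ⊤} | OUT={b:36, c:6, d:5, e:6, f:6; rest ⊤}
  B3: | IN={b:36, c:6, d:5, e:6, f:6; rest ⊤} | OUT={b:36, c:6, d:12, e:6, f:6; rest ⊤}
  B4: | IN={b:36, c:6, d:12, e:6, f:6; rest ⊤} | OUT={b:36, c:72, d:12, e:6, f:6; rest ⊤}
  B5: | IN={b:36, c:72, d:12, e:6, f:6; rest ⊤} | OUT={a:0, b:36, c:72, d:12, e:6, f:6; rest ⊤}
  B6: | IN={b:36, d:12, e:6, f:6; rest ⊤} | OUT={b:4, d:12, e:6, f:2; rest ⊤}

Merge at B6: IN[B6] = OUT[B3] ⊔ OUT[B5] = {a: ⊤, b: 36, c: ⊤, d: 12, e: 6, f: 6}

Answer: {a: ⊤, b: 36, c: ⊤, d: 12, e: 6, f: 6}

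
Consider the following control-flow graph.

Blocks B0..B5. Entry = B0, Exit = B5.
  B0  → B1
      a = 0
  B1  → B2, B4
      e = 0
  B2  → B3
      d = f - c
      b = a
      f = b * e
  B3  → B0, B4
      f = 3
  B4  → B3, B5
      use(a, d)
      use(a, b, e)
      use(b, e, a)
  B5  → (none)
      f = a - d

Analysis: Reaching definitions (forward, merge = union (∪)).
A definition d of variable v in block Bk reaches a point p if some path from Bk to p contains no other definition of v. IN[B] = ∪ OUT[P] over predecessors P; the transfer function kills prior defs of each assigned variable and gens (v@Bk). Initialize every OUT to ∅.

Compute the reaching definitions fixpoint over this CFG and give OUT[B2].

Answer: {a@B0, b@B2, d@B2, e@B1, f@B2}

Working:
Fixpoint table:
  B0:  IN={a@B0, b@B2, d@B2, e@B1, f@B3}  OUT={a@B0, b@B2, d@B2, e@B1, f@B3}
  B1:  IN={a@B0, b@B2, d@B2, e@B1, f@B3}  OUT={a@B0, b@B2, d@B2, e@B1, f@B3}
  B2:  IN={a@B0, b@B2, d@B2, e@B1, f@B3}  OUT={a@B0, b@B2, d@B2, e@B1, f@B2}
  B3:  IN={a@B0, b@B2, d@B2, e@B1, f@B2, f@B3}  OUT={a@B0, b@B2, d@B2, e@B1, f@B3}
  B4:  IN={a@B0, b@B2, d@B2, e@B1, f@B3}  OUT={a@B0, b@B2, d@B2, e@B1, f@B3}
  B5:  IN={a@B0, b@B2, d@B2, e@B1, f@B3}  OUT={a@B0, b@B2, d@B2, e@B1, f@B5}

Merge at B2: IN[B2] = OUT[B1] = {a@B0, b@B2, d@B2, e@B1, f@B3}
Applying B2's transfer function to that IN value gives OUT[B2] (row B2 above).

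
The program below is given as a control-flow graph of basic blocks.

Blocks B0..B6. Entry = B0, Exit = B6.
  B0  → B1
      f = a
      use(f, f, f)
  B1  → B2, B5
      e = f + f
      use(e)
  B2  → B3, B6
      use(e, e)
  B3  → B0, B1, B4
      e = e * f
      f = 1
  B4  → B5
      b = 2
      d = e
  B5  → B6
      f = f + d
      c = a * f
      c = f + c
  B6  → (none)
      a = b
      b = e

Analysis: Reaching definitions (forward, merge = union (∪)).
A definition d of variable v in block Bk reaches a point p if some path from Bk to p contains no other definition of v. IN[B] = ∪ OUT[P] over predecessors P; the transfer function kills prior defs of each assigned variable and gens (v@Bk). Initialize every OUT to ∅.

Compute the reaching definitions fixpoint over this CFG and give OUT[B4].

Fixpoint table:
  B0:  IN={e@B3, f@B3}  OUT={e@B3, f@B0}
  B1:  IN={e@B3, f@B0, f@B3}  OUT={e@B1, f@B0, f@B3}
  B2:  IN={e@B1, f@B0, f@B3}  OUT={e@B1, f@B0, f@B3}
  B3:  IN={e@B1, f@B0, f@B3}  OUT={e@B3, f@B3}
  B4:  IN={e@B3, f@B3}  OUT={b@B4, d@B4, e@B3, f@B3}
  B5:  IN={b@B4, d@B4, e@B1, e@B3, f@B0, f@B3}  OUT={b@B4, c@B5, d@B4, e@B1, e@B3, f@B5}
  B6:  IN={b@B4, c@B5, d@B4, e@B1, e@B3, f@B0, f@B3, f@B5}  OUT={a@B6, b@B6, c@B5, d@B4, e@B1, e@B3, f@B0, f@B3, f@B5}

Merge at B4: IN[B4] = OUT[B3] = {e@B3, f@B3}
Applying B4's transfer function to that IN value gives OUT[B4] (row B4 above).

Answer: {b@B4, d@B4, e@B3, f@B3}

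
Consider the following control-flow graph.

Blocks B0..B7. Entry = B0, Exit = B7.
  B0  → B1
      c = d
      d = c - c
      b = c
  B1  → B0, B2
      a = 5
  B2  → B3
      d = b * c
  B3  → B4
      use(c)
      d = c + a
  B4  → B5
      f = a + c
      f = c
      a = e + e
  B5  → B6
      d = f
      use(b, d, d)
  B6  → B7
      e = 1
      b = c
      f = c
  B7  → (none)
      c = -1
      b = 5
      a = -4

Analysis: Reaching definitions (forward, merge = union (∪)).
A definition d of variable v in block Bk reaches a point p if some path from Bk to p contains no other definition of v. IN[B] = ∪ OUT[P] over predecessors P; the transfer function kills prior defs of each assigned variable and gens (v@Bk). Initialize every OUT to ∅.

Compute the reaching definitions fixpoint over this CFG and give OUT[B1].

Answer: {a@B1, b@B0, c@B0, d@B0}

Working:
Converged values:
  B0: | IN={a@B1, b@B0, c@B0, d@B0} | OUT={a@B1, b@B0, c@B0, d@B0}
  B1: | IN={a@B1, b@B0, c@B0, d@B0} | OUT={a@B1, b@B0, c@B0, d@B0}
  B2: | IN={a@B1, b@B0, c@B0, d@B0} | OUT={a@B1, b@B0, c@B0, d@B2}
  B3: | IN={a@B1, b@B0, c@B0, d@B2} | OUT={a@B1, b@B0, c@B0, d@B3}
  B4: | IN={a@B1, b@B0, c@B0, d@B3} | OUT={a@B4, b@B0, c@B0, d@B3, f@B4}
  B5: | IN={a@B4, b@B0, c@B0, d@B3, f@B4} | OUT={a@B4, b@B0, c@B0, d@B5, f@B4}
  B6: | IN={a@B4, b@B0, c@B0, d@B5, f@B4} | OUT={a@B4, b@B6, c@B0, d@B5, e@B6, f@B6}
  B7: | IN={a@B4, b@B6, c@B0, d@B5, e@B6, f@B6} | OUT={a@B7, b@B7, c@B7, d@B5, e@B6, f@B6}

Merge at B1: IN[B1] = OUT[B0] = {a@B1, b@B0, c@B0, d@B0}
Applying B1's transfer function to that IN value gives OUT[B1] (row B1 above).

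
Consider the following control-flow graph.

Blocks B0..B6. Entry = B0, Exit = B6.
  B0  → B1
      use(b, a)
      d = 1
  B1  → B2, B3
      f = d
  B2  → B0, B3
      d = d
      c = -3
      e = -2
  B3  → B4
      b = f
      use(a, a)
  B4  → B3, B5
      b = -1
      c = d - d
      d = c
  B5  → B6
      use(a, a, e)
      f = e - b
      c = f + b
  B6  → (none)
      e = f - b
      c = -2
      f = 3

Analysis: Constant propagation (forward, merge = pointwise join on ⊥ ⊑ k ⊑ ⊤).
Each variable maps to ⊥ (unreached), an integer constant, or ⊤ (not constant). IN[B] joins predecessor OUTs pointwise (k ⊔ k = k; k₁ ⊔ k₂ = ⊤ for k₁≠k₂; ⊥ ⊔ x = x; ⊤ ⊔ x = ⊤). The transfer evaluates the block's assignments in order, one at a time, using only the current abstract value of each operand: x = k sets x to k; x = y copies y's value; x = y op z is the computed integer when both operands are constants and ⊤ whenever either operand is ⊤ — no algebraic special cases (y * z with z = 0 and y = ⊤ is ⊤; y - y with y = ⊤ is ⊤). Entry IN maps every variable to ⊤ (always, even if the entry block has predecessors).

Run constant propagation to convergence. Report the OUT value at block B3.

Per-block solution:
  B0:  IN=(all ⊤)  OUT={d:1; rest ⊤}
  B1:  IN={d:1; rest ⊤}  OUT={d:1, f:1; rest ⊤}
  B2:  IN={d:1, f:1; rest ⊤}  OUT={c:-3, d:1, e:-2, f:1; rest ⊤}
  B3:  IN={f:1; rest ⊤}  OUT={b:1, f:1; rest ⊤}
  B4:  IN={b:1, f:1; rest ⊤}  OUT={b:-1, f:1; rest ⊤}
  B5:  IN={b:-1, f:1; rest ⊤}  OUT={b:-1; rest ⊤}
  B6:  IN={b:-1; rest ⊤}  OUT={b:-1, c:-2, f:3; rest ⊤}

Merge at B3: IN[B3] = OUT[B1] ⊔ OUT[B2] ⊔ OUT[B4] = {a: ⊤, b: ⊤, c: ⊤, d: ⊤, e: ⊤, f: 1}
Applying B3's transfer function to that IN value gives OUT[B3] (row B3 above).

Answer: {a: ⊤, b: 1, c: ⊤, d: ⊤, e: ⊤, f: 1}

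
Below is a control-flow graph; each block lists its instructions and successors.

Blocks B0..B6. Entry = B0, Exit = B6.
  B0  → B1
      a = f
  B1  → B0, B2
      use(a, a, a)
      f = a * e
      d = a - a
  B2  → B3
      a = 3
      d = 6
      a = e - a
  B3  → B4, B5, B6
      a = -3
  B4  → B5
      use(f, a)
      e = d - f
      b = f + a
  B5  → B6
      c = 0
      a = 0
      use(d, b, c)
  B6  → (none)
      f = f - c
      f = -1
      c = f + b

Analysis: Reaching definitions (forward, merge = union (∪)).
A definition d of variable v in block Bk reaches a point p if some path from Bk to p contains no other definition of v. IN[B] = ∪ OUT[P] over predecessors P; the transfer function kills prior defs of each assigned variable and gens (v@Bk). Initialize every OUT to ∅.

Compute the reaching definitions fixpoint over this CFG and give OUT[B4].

Converged values:
  B0:   IN={a@B0, d@B1, f@B1}   OUT={a@B0, d@B1, f@B1}
  B1:   IN={a@B0, d@B1, f@B1}   OUT={a@B0, d@B1, f@B1}
  B2:   IN={a@B0, d@B1, f@B1}   OUT={a@B2, d@B2, f@B1}
  B3:   IN={a@B2, d@B2, f@B1}   OUT={a@B3, d@B2, f@B1}
  B4:   IN={a@B3, d@B2, f@B1}   OUT={a@B3, b@B4, d@B2, e@B4, f@B1}
  B5:   IN={a@B3, b@B4, d@B2, e@B4, f@B1}   OUT={a@B5, b@B4, c@B5, d@B2, e@B4, f@B1}
  B6:   IN={a@B3, a@B5, b@B4, c@B5, d@B2, e@B4, f@B1}   OUT={a@B3, a@B5, b@B4, c@B6, d@B2, e@B4, f@B6}

Merge at B4: IN[B4] = OUT[B3] = {a@B3, d@B2, f@B1}
Applying B4's transfer function to that IN value gives OUT[B4] (row B4 above).

Answer: {a@B3, b@B4, d@B2, e@B4, f@B1}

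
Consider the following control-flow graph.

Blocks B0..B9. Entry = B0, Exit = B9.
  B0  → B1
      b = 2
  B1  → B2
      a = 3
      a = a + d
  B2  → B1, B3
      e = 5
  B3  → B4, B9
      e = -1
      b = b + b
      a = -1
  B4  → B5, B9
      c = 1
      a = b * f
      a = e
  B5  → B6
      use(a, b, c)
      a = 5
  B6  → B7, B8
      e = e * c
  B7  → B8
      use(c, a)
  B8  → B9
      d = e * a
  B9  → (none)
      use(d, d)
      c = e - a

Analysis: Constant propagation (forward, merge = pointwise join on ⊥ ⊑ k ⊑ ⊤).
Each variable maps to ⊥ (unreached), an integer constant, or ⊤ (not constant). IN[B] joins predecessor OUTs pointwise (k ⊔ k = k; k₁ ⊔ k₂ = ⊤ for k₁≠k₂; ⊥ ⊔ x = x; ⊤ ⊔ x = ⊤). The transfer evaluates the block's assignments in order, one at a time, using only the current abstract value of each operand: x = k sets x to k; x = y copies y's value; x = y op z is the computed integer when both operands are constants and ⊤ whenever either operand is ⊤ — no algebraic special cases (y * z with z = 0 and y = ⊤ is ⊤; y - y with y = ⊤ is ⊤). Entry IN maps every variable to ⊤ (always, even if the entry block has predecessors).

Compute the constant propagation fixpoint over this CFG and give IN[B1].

Answer: {a: ⊤, b: 2, c: ⊤, d: ⊤, e: ⊤, f: ⊤}

Trace:
Per-block solution:
  B0:   IN=(all ⊤)   OUT={b:2; rest ⊤}
  B1:   IN={b:2; rest ⊤}   OUT={b:2; rest ⊤}
  B2:   IN={b:2; rest ⊤}   OUT={b:2, e:5; rest ⊤}
  B3:   IN={b:2, e:5; rest ⊤}   OUT={a:-1, b:4, e:-1; rest ⊤}
  B4:   IN={a:-1, b:4, e:-1; rest ⊤}   OUT={a:-1, b:4, c:1, e:-1; rest ⊤}
  B5:   IN={a:-1, b:4, c:1, e:-1; rest ⊤}   OUT={a:5, b:4, c:1, e:-1; rest ⊤}
  B6:   IN={a:5, b:4, c:1, e:-1; rest ⊤}   OUT={a:5, b:4, c:1, e:-1; rest ⊤}
  B7:   IN={a:5, b:4, c:1, e:-1; rest ⊤}   OUT={a:5, b:4, c:1, e:-1; rest ⊤}
  B8:   IN={a:5, b:4, c:1, e:-1; rest ⊤}   OUT={a:5, b:4, c:1, d:-5, e:-1; rest ⊤}
  B9:   IN={b:4, e:-1; rest ⊤}   OUT={b:4, e:-1; rest ⊤}

Merge at B1: IN[B1] = OUT[B0] ⊔ OUT[B2] = {a: ⊤, b: 2, c: ⊤, d: ⊤, e: ⊤, f: ⊤}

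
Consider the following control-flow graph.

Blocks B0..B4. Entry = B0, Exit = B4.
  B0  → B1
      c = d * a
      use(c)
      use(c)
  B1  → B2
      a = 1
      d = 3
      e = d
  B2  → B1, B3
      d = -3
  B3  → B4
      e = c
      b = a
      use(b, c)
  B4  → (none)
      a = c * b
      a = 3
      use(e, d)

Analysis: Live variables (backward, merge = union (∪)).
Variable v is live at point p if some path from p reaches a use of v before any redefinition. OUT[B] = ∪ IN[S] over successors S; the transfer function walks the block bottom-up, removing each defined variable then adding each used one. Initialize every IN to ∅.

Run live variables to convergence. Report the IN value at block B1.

Answer: {c}

Trace:
Per-block solution:
  B0:  IN={a, d}  OUT={c}
  B1:  IN={c}  OUT={a, c}
  B2:  IN={a, c}  OUT={a, c, d}
  B3:  IN={a, c, d}  OUT={b, c, d, e}
  B4:  IN={b, c, d, e}  OUT={}

Merge at B1: OUT[B1] = IN[B2] = {a, c}
Applying B1's transfer function to that OUT value gives IN[B1] (row B1 above).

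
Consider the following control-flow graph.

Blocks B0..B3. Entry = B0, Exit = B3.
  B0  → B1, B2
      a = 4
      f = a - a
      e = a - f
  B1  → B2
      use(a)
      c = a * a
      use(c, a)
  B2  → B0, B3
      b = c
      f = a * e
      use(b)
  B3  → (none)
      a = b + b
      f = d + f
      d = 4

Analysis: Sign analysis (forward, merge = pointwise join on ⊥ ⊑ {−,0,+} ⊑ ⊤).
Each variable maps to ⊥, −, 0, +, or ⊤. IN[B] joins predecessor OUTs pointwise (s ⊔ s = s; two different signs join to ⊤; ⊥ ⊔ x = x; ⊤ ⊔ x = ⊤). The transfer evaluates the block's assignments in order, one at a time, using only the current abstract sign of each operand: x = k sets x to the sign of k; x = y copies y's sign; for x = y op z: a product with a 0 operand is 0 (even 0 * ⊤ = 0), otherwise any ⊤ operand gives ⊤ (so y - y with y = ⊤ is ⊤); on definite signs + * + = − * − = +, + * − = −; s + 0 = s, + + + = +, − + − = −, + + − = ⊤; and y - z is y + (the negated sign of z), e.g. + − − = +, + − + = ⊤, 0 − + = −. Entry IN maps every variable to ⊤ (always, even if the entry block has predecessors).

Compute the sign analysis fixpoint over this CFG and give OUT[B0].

Answer: {a: +, b: ⊤, c: ⊤, d: ⊤, e: ⊤, f: ⊤}

Working:
Fixpoint table:
  B0: | IN=(all ⊤) | OUT={a:+; rest ⊤}
  B1: | IN={a:+; rest ⊤} | OUT={a:+, c:+; rest ⊤}
  B2: | IN={a:+; rest ⊤} | OUT={a:+; rest ⊤}
  B3: | IN={a:+; rest ⊤} | OUT={d:+; rest ⊤}

Merge at B0 (entry node, so the boundary value (all ⊤) is joined with the incoming edge(s)): IN[B0] = (all ⊤) ⊔ OUT[B2] = {a: ⊤, b: ⊤, c: ⊤, d: ⊤, e: ⊤, f: ⊤}
Applying B0's transfer function to that IN value gives OUT[B0] (row B0 above).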